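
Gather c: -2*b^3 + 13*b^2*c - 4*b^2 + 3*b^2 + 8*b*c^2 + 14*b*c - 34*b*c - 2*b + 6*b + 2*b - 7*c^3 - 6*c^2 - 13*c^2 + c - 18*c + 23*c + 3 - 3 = -2*b^3 - b^2 + 6*b - 7*c^3 + c^2*(8*b - 19) + c*(13*b^2 - 20*b + 6)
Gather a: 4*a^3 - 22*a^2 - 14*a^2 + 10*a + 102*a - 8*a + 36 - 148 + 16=4*a^3 - 36*a^2 + 104*a - 96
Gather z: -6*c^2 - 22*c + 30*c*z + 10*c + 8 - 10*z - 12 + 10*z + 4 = -6*c^2 + 30*c*z - 12*c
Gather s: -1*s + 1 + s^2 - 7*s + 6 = s^2 - 8*s + 7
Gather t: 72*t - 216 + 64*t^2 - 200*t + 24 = 64*t^2 - 128*t - 192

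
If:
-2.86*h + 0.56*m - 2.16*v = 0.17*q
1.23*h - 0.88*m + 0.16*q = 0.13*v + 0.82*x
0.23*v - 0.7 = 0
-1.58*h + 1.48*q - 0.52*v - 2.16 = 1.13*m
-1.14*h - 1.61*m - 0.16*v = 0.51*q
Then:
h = -2.17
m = 0.94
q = 0.93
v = 3.04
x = -4.56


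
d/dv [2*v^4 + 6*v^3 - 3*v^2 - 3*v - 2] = 8*v^3 + 18*v^2 - 6*v - 3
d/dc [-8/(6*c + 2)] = 12/(3*c + 1)^2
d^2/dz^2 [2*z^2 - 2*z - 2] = 4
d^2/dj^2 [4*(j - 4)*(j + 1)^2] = 24*j - 16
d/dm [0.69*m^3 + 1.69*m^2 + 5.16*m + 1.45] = 2.07*m^2 + 3.38*m + 5.16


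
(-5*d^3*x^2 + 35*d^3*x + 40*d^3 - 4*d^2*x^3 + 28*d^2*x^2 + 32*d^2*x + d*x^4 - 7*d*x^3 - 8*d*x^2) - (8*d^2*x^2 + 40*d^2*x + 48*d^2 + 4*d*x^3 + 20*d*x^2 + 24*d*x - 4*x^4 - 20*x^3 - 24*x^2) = -5*d^3*x^2 + 35*d^3*x + 40*d^3 - 4*d^2*x^3 + 20*d^2*x^2 - 8*d^2*x - 48*d^2 + d*x^4 - 11*d*x^3 - 28*d*x^2 - 24*d*x + 4*x^4 + 20*x^3 + 24*x^2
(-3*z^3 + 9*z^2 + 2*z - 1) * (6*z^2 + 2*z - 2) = -18*z^5 + 48*z^4 + 36*z^3 - 20*z^2 - 6*z + 2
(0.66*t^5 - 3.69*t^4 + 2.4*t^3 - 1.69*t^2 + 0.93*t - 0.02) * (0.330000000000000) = 0.2178*t^5 - 1.2177*t^4 + 0.792*t^3 - 0.5577*t^2 + 0.3069*t - 0.0066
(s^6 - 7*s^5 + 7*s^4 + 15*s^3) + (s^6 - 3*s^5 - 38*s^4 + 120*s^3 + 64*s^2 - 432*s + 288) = 2*s^6 - 10*s^5 - 31*s^4 + 135*s^3 + 64*s^2 - 432*s + 288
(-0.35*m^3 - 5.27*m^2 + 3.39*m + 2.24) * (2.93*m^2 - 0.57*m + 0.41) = -1.0255*m^5 - 15.2416*m^4 + 12.7931*m^3 + 2.4702*m^2 + 0.1131*m + 0.9184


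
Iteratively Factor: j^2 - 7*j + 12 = (j - 3)*(j - 4)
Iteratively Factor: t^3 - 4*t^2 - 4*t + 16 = (t + 2)*(t^2 - 6*t + 8) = (t - 2)*(t + 2)*(t - 4)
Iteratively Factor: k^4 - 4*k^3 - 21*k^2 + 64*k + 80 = (k - 4)*(k^3 - 21*k - 20) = (k - 5)*(k - 4)*(k^2 + 5*k + 4) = (k - 5)*(k - 4)*(k + 1)*(k + 4)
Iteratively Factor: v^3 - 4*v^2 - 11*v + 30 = (v + 3)*(v^2 - 7*v + 10) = (v - 2)*(v + 3)*(v - 5)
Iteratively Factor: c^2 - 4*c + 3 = (c - 1)*(c - 3)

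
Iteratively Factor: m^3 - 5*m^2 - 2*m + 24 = (m - 4)*(m^2 - m - 6) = (m - 4)*(m + 2)*(m - 3)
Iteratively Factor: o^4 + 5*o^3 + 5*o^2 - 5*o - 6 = (o - 1)*(o^3 + 6*o^2 + 11*o + 6) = (o - 1)*(o + 1)*(o^2 + 5*o + 6) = (o - 1)*(o + 1)*(o + 2)*(o + 3)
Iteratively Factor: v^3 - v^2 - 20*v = (v - 5)*(v^2 + 4*v) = (v - 5)*(v + 4)*(v)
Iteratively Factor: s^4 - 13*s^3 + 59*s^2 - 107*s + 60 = (s - 5)*(s^3 - 8*s^2 + 19*s - 12) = (s - 5)*(s - 4)*(s^2 - 4*s + 3) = (s - 5)*(s - 4)*(s - 3)*(s - 1)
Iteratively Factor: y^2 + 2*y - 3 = (y + 3)*(y - 1)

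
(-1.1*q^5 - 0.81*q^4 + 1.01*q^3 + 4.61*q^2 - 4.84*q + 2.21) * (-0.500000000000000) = 0.55*q^5 + 0.405*q^4 - 0.505*q^3 - 2.305*q^2 + 2.42*q - 1.105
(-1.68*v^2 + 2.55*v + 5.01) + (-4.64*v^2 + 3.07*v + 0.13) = -6.32*v^2 + 5.62*v + 5.14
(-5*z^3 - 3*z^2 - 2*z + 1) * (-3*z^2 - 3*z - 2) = 15*z^5 + 24*z^4 + 25*z^3 + 9*z^2 + z - 2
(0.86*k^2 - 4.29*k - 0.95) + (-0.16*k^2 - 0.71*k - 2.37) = 0.7*k^2 - 5.0*k - 3.32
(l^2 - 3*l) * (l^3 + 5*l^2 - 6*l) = l^5 + 2*l^4 - 21*l^3 + 18*l^2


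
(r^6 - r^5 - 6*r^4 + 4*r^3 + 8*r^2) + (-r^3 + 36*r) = r^6 - r^5 - 6*r^4 + 3*r^3 + 8*r^2 + 36*r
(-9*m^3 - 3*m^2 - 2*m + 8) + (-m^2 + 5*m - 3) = -9*m^3 - 4*m^2 + 3*m + 5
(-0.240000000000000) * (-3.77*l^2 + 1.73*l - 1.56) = 0.9048*l^2 - 0.4152*l + 0.3744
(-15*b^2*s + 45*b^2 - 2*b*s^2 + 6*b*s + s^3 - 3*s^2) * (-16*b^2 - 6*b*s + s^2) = 240*b^4*s - 720*b^4 + 122*b^3*s^2 - 366*b^3*s - 19*b^2*s^3 + 57*b^2*s^2 - 8*b*s^4 + 24*b*s^3 + s^5 - 3*s^4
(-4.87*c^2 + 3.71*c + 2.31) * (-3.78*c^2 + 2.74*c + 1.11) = 18.4086*c^4 - 27.3676*c^3 - 3.9721*c^2 + 10.4475*c + 2.5641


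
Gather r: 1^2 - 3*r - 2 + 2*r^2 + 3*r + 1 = 2*r^2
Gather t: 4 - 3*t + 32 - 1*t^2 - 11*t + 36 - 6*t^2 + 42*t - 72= -7*t^2 + 28*t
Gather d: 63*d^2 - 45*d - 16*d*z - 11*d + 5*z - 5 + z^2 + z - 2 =63*d^2 + d*(-16*z - 56) + z^2 + 6*z - 7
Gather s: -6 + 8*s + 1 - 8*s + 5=0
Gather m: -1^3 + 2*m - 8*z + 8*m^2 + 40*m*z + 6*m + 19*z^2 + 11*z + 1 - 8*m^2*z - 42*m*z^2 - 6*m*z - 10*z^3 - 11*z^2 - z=m^2*(8 - 8*z) + m*(-42*z^2 + 34*z + 8) - 10*z^3 + 8*z^2 + 2*z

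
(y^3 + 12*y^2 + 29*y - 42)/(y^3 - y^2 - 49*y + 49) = (y + 6)/(y - 7)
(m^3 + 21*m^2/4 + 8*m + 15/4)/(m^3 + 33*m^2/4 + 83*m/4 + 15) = (m + 1)/(m + 4)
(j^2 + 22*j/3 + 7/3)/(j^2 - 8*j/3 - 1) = (j + 7)/(j - 3)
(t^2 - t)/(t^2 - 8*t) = (t - 1)/(t - 8)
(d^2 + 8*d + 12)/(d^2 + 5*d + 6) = (d + 6)/(d + 3)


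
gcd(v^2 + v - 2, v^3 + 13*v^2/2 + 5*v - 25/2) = v - 1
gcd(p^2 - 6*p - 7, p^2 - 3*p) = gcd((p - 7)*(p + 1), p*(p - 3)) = 1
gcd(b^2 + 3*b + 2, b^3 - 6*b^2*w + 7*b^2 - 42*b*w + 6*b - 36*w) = b + 1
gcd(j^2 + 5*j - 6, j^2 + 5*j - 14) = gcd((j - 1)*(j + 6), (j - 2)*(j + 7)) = 1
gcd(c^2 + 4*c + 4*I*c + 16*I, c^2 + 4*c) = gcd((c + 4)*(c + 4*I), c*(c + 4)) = c + 4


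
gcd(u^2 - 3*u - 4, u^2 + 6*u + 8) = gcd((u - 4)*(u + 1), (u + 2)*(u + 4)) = 1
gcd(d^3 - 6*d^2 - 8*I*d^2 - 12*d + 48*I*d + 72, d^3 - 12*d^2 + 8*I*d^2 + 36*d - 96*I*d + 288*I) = d - 6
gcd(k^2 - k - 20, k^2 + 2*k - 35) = k - 5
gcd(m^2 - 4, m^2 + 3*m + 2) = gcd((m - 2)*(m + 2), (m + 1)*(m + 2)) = m + 2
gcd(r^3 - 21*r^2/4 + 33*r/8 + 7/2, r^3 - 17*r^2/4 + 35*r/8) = r - 7/4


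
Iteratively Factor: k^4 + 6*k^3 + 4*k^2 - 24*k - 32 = (k + 2)*(k^3 + 4*k^2 - 4*k - 16) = (k + 2)*(k + 4)*(k^2 - 4) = (k - 2)*(k + 2)*(k + 4)*(k + 2)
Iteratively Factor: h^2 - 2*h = (h)*(h - 2)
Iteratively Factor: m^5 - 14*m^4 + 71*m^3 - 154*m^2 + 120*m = (m - 5)*(m^4 - 9*m^3 + 26*m^2 - 24*m) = m*(m - 5)*(m^3 - 9*m^2 + 26*m - 24) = m*(m - 5)*(m - 4)*(m^2 - 5*m + 6) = m*(m - 5)*(m - 4)*(m - 3)*(m - 2)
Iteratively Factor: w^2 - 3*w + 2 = (w - 1)*(w - 2)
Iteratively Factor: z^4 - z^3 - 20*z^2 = (z)*(z^3 - z^2 - 20*z) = z*(z + 4)*(z^2 - 5*z) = z^2*(z + 4)*(z - 5)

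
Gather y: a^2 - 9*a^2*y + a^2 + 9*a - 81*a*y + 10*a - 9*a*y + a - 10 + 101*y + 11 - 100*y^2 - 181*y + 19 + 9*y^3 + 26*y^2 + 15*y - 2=2*a^2 + 20*a + 9*y^3 - 74*y^2 + y*(-9*a^2 - 90*a - 65) + 18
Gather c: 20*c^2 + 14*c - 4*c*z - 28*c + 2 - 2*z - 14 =20*c^2 + c*(-4*z - 14) - 2*z - 12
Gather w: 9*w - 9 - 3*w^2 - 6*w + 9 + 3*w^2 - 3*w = 0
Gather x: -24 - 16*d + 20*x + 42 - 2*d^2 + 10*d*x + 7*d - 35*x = -2*d^2 - 9*d + x*(10*d - 15) + 18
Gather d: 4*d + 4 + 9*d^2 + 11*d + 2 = 9*d^2 + 15*d + 6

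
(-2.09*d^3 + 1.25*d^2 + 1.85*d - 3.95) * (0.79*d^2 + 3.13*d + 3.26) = -1.6511*d^5 - 5.5542*d^4 - 1.4394*d^3 + 6.745*d^2 - 6.3325*d - 12.877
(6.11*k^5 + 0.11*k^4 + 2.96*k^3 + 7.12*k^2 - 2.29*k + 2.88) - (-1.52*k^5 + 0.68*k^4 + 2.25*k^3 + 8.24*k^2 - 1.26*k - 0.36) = 7.63*k^5 - 0.57*k^4 + 0.71*k^3 - 1.12*k^2 - 1.03*k + 3.24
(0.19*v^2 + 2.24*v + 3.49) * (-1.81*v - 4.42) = -0.3439*v^3 - 4.8942*v^2 - 16.2177*v - 15.4258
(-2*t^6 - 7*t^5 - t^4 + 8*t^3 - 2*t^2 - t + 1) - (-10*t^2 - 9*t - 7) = -2*t^6 - 7*t^5 - t^4 + 8*t^3 + 8*t^2 + 8*t + 8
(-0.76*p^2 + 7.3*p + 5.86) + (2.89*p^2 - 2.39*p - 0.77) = 2.13*p^2 + 4.91*p + 5.09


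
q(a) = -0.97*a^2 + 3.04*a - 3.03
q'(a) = 3.04 - 1.94*a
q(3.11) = -2.96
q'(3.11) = -2.99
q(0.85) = -1.15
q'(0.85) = 1.39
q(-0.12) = -3.41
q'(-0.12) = 3.27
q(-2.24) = -14.71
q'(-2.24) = 7.39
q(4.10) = -6.87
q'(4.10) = -4.91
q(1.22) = -0.76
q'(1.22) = 0.67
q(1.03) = -0.93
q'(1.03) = 1.04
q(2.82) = -2.17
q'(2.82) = -2.43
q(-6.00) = -56.19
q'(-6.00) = 14.68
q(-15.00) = -266.88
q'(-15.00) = 32.14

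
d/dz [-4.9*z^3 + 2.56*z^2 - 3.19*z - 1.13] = -14.7*z^2 + 5.12*z - 3.19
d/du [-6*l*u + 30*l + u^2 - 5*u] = -6*l + 2*u - 5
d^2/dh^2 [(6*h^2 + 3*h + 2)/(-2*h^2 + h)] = 4*(-12*h^3 - 12*h^2 + 6*h - 1)/(h^3*(8*h^3 - 12*h^2 + 6*h - 1))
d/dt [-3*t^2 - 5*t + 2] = -6*t - 5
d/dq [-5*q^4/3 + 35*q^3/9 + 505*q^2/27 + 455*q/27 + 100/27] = -20*q^3/3 + 35*q^2/3 + 1010*q/27 + 455/27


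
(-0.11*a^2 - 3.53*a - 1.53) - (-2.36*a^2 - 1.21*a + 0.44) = 2.25*a^2 - 2.32*a - 1.97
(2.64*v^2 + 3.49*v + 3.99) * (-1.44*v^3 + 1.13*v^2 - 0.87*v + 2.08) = -3.8016*v^5 - 2.0424*v^4 - 4.0987*v^3 + 6.9636*v^2 + 3.7879*v + 8.2992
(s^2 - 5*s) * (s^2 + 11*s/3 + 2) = s^4 - 4*s^3/3 - 49*s^2/3 - 10*s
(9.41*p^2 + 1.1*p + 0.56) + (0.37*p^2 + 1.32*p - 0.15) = 9.78*p^2 + 2.42*p + 0.41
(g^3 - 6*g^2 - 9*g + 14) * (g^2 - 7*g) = g^5 - 13*g^4 + 33*g^3 + 77*g^2 - 98*g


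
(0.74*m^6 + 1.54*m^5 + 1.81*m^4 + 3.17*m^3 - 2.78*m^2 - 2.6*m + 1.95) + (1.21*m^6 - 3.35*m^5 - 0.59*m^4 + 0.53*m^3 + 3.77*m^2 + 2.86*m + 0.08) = 1.95*m^6 - 1.81*m^5 + 1.22*m^4 + 3.7*m^3 + 0.99*m^2 + 0.26*m + 2.03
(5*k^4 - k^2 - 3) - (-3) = 5*k^4 - k^2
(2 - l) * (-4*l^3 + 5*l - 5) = 4*l^4 - 8*l^3 - 5*l^2 + 15*l - 10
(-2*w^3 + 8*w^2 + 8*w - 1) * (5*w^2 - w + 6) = -10*w^5 + 42*w^4 + 20*w^3 + 35*w^2 + 49*w - 6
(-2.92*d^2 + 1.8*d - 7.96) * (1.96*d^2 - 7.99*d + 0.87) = -5.7232*d^4 + 26.8588*d^3 - 32.524*d^2 + 65.1664*d - 6.9252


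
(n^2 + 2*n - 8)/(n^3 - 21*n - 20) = (n - 2)/(n^2 - 4*n - 5)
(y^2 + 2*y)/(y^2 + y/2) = 2*(y + 2)/(2*y + 1)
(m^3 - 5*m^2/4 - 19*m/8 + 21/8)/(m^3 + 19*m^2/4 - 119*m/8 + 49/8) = (2*m^2 + m - 3)/(2*m^2 + 13*m - 7)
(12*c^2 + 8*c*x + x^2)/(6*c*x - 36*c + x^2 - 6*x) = (2*c + x)/(x - 6)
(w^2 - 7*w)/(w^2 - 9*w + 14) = w/(w - 2)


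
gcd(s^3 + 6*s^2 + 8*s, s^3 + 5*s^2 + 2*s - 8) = s^2 + 6*s + 8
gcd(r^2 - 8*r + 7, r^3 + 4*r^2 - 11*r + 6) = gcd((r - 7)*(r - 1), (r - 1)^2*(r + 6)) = r - 1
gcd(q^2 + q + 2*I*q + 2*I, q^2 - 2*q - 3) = q + 1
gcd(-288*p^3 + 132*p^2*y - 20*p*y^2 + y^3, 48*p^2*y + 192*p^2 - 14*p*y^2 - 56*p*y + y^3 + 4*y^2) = 48*p^2 - 14*p*y + y^2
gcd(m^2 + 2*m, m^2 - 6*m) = m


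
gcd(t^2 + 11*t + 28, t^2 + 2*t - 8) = t + 4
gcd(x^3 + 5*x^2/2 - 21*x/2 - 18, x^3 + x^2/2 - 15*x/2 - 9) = x^2 - 3*x/2 - 9/2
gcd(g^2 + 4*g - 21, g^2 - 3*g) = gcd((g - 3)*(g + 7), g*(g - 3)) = g - 3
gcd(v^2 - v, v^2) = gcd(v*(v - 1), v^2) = v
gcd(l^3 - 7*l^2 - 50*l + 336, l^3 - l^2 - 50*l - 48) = l - 8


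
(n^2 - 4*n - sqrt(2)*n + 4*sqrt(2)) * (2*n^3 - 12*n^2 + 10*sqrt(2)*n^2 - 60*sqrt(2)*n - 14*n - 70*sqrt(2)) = 2*n^5 - 20*n^4 + 8*sqrt(2)*n^4 - 80*sqrt(2)*n^3 + 14*n^3 + 136*sqrt(2)*n^2 + 256*n^2 - 340*n + 224*sqrt(2)*n - 560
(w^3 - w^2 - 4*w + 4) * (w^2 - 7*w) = w^5 - 8*w^4 + 3*w^3 + 32*w^2 - 28*w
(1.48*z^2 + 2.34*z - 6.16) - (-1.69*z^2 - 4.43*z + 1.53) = 3.17*z^2 + 6.77*z - 7.69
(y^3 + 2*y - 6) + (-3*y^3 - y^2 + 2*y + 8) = -2*y^3 - y^2 + 4*y + 2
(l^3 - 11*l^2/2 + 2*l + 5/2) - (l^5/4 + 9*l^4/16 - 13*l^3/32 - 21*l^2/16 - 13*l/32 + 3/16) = -l^5/4 - 9*l^4/16 + 45*l^3/32 - 67*l^2/16 + 77*l/32 + 37/16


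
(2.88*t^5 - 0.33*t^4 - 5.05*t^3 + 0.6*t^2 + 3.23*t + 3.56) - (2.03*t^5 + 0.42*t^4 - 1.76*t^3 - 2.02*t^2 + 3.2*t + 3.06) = 0.85*t^5 - 0.75*t^4 - 3.29*t^3 + 2.62*t^2 + 0.0299999999999998*t + 0.5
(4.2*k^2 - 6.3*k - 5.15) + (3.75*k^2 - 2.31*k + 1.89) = 7.95*k^2 - 8.61*k - 3.26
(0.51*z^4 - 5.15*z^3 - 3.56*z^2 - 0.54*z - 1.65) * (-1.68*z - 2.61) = -0.8568*z^5 + 7.3209*z^4 + 19.4223*z^3 + 10.1988*z^2 + 4.1814*z + 4.3065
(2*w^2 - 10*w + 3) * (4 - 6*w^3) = -12*w^5 + 60*w^4 - 18*w^3 + 8*w^2 - 40*w + 12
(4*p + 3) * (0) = 0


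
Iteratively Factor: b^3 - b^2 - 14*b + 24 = (b - 2)*(b^2 + b - 12) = (b - 3)*(b - 2)*(b + 4)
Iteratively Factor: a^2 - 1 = (a + 1)*(a - 1)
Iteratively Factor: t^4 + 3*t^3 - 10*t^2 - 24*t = (t - 3)*(t^3 + 6*t^2 + 8*t) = (t - 3)*(t + 4)*(t^2 + 2*t) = (t - 3)*(t + 2)*(t + 4)*(t)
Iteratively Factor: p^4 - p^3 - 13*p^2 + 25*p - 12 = (p - 3)*(p^3 + 2*p^2 - 7*p + 4) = (p - 3)*(p - 1)*(p^2 + 3*p - 4) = (p - 3)*(p - 1)^2*(p + 4)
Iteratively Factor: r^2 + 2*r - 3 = (r - 1)*(r + 3)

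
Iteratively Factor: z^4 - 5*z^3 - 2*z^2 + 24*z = (z + 2)*(z^3 - 7*z^2 + 12*z) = (z - 3)*(z + 2)*(z^2 - 4*z) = z*(z - 3)*(z + 2)*(z - 4)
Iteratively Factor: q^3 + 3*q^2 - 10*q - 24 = (q + 2)*(q^2 + q - 12) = (q + 2)*(q + 4)*(q - 3)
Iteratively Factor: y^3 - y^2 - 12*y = (y - 4)*(y^2 + 3*y) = y*(y - 4)*(y + 3)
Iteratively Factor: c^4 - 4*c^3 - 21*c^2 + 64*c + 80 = (c - 4)*(c^3 - 21*c - 20) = (c - 4)*(c + 1)*(c^2 - c - 20) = (c - 4)*(c + 1)*(c + 4)*(c - 5)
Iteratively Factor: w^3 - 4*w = (w - 2)*(w^2 + 2*w) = w*(w - 2)*(w + 2)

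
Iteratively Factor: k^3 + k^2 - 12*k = (k - 3)*(k^2 + 4*k) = (k - 3)*(k + 4)*(k)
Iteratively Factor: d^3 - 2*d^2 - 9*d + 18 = (d - 3)*(d^2 + d - 6) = (d - 3)*(d + 3)*(d - 2)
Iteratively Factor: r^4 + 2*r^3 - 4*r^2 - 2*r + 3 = (r + 1)*(r^3 + r^2 - 5*r + 3) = (r - 1)*(r + 1)*(r^2 + 2*r - 3) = (r - 1)*(r + 1)*(r + 3)*(r - 1)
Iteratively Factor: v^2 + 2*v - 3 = (v + 3)*(v - 1)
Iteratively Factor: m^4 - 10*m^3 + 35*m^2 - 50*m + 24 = (m - 3)*(m^3 - 7*m^2 + 14*m - 8) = (m - 3)*(m - 2)*(m^2 - 5*m + 4) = (m - 3)*(m - 2)*(m - 1)*(m - 4)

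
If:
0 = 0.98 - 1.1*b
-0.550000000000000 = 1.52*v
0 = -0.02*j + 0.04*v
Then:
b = 0.89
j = -0.72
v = -0.36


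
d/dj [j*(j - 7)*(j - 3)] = 3*j^2 - 20*j + 21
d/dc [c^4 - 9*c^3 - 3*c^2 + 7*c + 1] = 4*c^3 - 27*c^2 - 6*c + 7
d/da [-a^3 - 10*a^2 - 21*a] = -3*a^2 - 20*a - 21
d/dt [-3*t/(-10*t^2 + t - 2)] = 6*(1 - 5*t^2)/(100*t^4 - 20*t^3 + 41*t^2 - 4*t + 4)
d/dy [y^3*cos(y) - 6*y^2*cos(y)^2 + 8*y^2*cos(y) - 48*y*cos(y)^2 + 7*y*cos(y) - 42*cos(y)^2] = -y^3*sin(y) - 8*y^2*sin(y) + 6*y^2*sin(2*y) + 3*y^2*cos(y) - 7*y*sin(y) + 48*y*sin(2*y) - 12*y*cos(y)^2 + 16*y*cos(y) + 42*sin(2*y) - 48*cos(y)^2 + 7*cos(y)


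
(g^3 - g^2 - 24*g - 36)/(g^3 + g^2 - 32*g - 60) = (g + 3)/(g + 5)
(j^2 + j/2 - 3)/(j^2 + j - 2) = (j - 3/2)/(j - 1)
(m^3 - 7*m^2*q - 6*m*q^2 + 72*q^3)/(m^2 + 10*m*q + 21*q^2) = (m^2 - 10*m*q + 24*q^2)/(m + 7*q)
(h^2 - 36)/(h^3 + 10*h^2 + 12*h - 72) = (h - 6)/(h^2 + 4*h - 12)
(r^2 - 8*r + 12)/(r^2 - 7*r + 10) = (r - 6)/(r - 5)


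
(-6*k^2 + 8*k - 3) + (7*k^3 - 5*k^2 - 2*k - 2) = 7*k^3 - 11*k^2 + 6*k - 5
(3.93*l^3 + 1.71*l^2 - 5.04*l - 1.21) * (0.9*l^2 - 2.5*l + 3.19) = 3.537*l^5 - 8.286*l^4 + 3.7257*l^3 + 16.9659*l^2 - 13.0526*l - 3.8599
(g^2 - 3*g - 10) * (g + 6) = g^3 + 3*g^2 - 28*g - 60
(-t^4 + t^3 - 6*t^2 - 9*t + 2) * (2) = -2*t^4 + 2*t^3 - 12*t^2 - 18*t + 4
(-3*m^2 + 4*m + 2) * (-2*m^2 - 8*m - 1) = 6*m^4 + 16*m^3 - 33*m^2 - 20*m - 2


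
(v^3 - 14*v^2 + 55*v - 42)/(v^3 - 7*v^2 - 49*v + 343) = (v^2 - 7*v + 6)/(v^2 - 49)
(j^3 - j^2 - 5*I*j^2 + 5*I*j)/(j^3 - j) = (j - 5*I)/(j + 1)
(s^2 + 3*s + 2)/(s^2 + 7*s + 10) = (s + 1)/(s + 5)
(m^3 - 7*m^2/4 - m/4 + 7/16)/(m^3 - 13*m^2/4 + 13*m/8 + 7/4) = (m - 1/2)/(m - 2)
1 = 1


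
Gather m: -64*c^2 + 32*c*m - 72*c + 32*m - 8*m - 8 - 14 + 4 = -64*c^2 - 72*c + m*(32*c + 24) - 18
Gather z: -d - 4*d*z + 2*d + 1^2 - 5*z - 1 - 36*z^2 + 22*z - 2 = d - 36*z^2 + z*(17 - 4*d) - 2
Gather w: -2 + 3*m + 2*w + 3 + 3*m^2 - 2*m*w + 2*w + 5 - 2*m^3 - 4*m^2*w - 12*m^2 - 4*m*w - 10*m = -2*m^3 - 9*m^2 - 7*m + w*(-4*m^2 - 6*m + 4) + 6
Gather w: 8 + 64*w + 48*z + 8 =64*w + 48*z + 16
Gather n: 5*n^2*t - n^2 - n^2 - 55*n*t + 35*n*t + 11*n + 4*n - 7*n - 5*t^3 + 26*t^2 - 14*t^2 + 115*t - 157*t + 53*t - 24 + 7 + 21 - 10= n^2*(5*t - 2) + n*(8 - 20*t) - 5*t^3 + 12*t^2 + 11*t - 6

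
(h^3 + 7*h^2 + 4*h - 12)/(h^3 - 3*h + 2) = (h + 6)/(h - 1)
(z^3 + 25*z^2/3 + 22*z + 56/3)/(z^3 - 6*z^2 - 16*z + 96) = (3*z^2 + 13*z + 14)/(3*(z^2 - 10*z + 24))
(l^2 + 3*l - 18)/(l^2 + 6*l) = (l - 3)/l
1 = 1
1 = 1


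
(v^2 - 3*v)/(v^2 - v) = (v - 3)/(v - 1)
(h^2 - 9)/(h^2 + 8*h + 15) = (h - 3)/(h + 5)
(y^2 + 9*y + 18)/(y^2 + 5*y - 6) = (y + 3)/(y - 1)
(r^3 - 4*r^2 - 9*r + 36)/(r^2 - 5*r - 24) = (r^2 - 7*r + 12)/(r - 8)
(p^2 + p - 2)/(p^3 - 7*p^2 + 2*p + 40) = (p - 1)/(p^2 - 9*p + 20)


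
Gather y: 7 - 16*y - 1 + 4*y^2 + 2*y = 4*y^2 - 14*y + 6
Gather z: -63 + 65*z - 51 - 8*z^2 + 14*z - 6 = -8*z^2 + 79*z - 120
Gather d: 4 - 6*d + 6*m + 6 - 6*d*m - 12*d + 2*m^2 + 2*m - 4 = d*(-6*m - 18) + 2*m^2 + 8*m + 6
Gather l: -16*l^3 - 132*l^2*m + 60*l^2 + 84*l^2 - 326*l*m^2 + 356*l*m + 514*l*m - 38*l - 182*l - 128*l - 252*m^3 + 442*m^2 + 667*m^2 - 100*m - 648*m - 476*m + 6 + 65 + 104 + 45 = -16*l^3 + l^2*(144 - 132*m) + l*(-326*m^2 + 870*m - 348) - 252*m^3 + 1109*m^2 - 1224*m + 220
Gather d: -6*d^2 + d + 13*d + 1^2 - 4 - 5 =-6*d^2 + 14*d - 8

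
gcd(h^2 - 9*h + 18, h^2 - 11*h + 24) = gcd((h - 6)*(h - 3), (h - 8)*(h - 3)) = h - 3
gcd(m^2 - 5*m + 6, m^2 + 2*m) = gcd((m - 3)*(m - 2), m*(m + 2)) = 1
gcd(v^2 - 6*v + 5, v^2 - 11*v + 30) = v - 5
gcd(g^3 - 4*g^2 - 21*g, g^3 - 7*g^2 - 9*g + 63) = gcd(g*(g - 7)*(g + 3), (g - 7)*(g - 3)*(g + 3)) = g^2 - 4*g - 21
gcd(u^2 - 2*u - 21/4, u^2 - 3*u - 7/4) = u - 7/2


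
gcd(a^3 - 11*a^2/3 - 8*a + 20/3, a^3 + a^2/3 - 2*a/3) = a - 2/3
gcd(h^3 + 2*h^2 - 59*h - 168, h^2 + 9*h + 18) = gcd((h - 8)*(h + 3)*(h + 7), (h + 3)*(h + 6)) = h + 3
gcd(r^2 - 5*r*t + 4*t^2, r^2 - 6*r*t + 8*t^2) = r - 4*t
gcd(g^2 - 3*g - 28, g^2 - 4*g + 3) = 1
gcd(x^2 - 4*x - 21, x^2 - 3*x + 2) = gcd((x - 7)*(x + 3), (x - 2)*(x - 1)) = 1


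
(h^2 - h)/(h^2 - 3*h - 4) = h*(1 - h)/(-h^2 + 3*h + 4)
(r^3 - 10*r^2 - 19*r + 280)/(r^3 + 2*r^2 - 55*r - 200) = (r - 7)/(r + 5)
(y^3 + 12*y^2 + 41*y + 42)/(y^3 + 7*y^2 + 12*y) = (y^2 + 9*y + 14)/(y*(y + 4))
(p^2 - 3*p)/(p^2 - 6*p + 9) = p/(p - 3)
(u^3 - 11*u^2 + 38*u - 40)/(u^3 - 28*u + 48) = (u - 5)/(u + 6)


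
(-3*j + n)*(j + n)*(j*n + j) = -3*j^3*n - 3*j^3 - 2*j^2*n^2 - 2*j^2*n + j*n^3 + j*n^2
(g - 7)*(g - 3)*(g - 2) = g^3 - 12*g^2 + 41*g - 42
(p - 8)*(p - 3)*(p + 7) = p^3 - 4*p^2 - 53*p + 168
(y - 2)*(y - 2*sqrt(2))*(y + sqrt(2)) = y^3 - 2*y^2 - sqrt(2)*y^2 - 4*y + 2*sqrt(2)*y + 8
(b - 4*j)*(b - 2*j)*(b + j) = b^3 - 5*b^2*j + 2*b*j^2 + 8*j^3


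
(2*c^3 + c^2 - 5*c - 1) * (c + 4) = 2*c^4 + 9*c^3 - c^2 - 21*c - 4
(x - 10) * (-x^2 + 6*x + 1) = -x^3 + 16*x^2 - 59*x - 10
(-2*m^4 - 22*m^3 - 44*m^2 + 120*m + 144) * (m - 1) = -2*m^5 - 20*m^4 - 22*m^3 + 164*m^2 + 24*m - 144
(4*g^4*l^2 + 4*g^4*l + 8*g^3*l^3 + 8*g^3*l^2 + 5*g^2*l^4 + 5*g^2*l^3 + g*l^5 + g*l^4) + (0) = 4*g^4*l^2 + 4*g^4*l + 8*g^3*l^3 + 8*g^3*l^2 + 5*g^2*l^4 + 5*g^2*l^3 + g*l^5 + g*l^4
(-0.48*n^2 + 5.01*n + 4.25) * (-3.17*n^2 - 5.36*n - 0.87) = 1.5216*n^4 - 13.3089*n^3 - 39.9085*n^2 - 27.1387*n - 3.6975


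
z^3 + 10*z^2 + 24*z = z*(z + 4)*(z + 6)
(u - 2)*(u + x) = u^2 + u*x - 2*u - 2*x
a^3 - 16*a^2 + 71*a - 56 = (a - 8)*(a - 7)*(a - 1)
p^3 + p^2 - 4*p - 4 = (p - 2)*(p + 1)*(p + 2)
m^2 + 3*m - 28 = (m - 4)*(m + 7)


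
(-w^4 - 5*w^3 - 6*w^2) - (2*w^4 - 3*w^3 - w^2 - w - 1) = -3*w^4 - 2*w^3 - 5*w^2 + w + 1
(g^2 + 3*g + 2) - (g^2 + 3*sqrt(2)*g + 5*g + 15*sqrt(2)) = -3*sqrt(2)*g - 2*g - 15*sqrt(2) + 2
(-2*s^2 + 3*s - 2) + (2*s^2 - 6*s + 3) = 1 - 3*s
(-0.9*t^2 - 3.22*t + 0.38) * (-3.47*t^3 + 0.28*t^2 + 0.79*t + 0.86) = 3.123*t^5 + 10.9214*t^4 - 2.9312*t^3 - 3.2114*t^2 - 2.469*t + 0.3268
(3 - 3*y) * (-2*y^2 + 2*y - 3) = 6*y^3 - 12*y^2 + 15*y - 9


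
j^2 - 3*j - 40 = (j - 8)*(j + 5)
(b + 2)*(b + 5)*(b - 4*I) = b^3 + 7*b^2 - 4*I*b^2 + 10*b - 28*I*b - 40*I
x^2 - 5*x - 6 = (x - 6)*(x + 1)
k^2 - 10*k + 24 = (k - 6)*(k - 4)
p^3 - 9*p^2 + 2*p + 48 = (p - 8)*(p - 3)*(p + 2)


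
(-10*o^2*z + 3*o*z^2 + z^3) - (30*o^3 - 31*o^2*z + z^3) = -30*o^3 + 21*o^2*z + 3*o*z^2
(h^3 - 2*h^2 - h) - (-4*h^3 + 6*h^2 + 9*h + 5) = 5*h^3 - 8*h^2 - 10*h - 5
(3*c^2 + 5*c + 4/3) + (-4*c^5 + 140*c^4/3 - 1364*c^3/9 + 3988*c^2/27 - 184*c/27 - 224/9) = -4*c^5 + 140*c^4/3 - 1364*c^3/9 + 4069*c^2/27 - 49*c/27 - 212/9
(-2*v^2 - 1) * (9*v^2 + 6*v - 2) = -18*v^4 - 12*v^3 - 5*v^2 - 6*v + 2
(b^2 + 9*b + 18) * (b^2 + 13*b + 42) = b^4 + 22*b^3 + 177*b^2 + 612*b + 756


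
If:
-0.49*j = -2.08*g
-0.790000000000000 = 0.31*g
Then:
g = -2.55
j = -10.82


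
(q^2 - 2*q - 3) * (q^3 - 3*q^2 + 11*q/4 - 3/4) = q^5 - 5*q^4 + 23*q^3/4 + 11*q^2/4 - 27*q/4 + 9/4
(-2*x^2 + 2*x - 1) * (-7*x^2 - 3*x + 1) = 14*x^4 - 8*x^3 - x^2 + 5*x - 1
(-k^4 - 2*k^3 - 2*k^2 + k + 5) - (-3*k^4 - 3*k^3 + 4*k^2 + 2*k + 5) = 2*k^4 + k^3 - 6*k^2 - k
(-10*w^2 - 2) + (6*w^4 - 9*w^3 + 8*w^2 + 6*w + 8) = 6*w^4 - 9*w^3 - 2*w^2 + 6*w + 6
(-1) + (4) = 3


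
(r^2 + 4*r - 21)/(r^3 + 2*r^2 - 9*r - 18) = (r + 7)/(r^2 + 5*r + 6)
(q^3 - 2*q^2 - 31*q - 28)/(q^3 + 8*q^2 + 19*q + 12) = (q - 7)/(q + 3)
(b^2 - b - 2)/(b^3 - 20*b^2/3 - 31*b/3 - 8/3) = 3*(b - 2)/(3*b^2 - 23*b - 8)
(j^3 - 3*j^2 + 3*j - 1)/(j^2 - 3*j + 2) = (j^2 - 2*j + 1)/(j - 2)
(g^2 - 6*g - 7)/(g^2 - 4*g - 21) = (g + 1)/(g + 3)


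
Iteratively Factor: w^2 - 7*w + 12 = (w - 4)*(w - 3)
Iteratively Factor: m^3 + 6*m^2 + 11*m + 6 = (m + 3)*(m^2 + 3*m + 2) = (m + 2)*(m + 3)*(m + 1)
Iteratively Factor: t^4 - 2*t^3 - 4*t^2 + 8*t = (t + 2)*(t^3 - 4*t^2 + 4*t) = (t - 2)*(t + 2)*(t^2 - 2*t) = t*(t - 2)*(t + 2)*(t - 2)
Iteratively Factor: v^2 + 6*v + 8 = (v + 4)*(v + 2)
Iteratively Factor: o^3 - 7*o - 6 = (o - 3)*(o^2 + 3*o + 2) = (o - 3)*(o + 2)*(o + 1)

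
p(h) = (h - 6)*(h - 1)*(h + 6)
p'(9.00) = 189.00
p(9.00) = 360.00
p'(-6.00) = 84.00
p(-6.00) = 0.00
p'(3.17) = -12.19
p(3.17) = -56.31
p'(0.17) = -36.25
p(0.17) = 29.86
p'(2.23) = -25.54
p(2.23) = -38.16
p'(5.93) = 57.63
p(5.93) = -4.12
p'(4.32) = 11.35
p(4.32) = -57.56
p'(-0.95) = -31.39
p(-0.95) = 68.44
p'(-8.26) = 185.20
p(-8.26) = -298.43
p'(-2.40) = -13.92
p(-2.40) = 102.82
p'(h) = (h - 6)*(h - 1) + (h - 6)*(h + 6) + (h - 1)*(h + 6) = 3*h^2 - 2*h - 36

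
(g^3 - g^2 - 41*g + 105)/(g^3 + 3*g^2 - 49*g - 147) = (g^2 - 8*g + 15)/(g^2 - 4*g - 21)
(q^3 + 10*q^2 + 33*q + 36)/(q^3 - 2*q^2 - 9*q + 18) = (q^2 + 7*q + 12)/(q^2 - 5*q + 6)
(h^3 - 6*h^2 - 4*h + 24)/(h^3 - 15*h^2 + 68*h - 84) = (h + 2)/(h - 7)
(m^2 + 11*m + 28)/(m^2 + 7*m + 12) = (m + 7)/(m + 3)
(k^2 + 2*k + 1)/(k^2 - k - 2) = (k + 1)/(k - 2)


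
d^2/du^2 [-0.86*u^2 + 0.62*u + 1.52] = -1.72000000000000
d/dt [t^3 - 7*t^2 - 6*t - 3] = 3*t^2 - 14*t - 6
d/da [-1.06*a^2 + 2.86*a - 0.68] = 2.86 - 2.12*a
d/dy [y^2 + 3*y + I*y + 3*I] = 2*y + 3 + I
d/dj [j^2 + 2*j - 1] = 2*j + 2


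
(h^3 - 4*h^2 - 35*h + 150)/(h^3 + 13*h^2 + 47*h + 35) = (h^3 - 4*h^2 - 35*h + 150)/(h^3 + 13*h^2 + 47*h + 35)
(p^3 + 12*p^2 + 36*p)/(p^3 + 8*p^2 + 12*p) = (p + 6)/(p + 2)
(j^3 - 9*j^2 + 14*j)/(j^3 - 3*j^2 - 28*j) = (j - 2)/(j + 4)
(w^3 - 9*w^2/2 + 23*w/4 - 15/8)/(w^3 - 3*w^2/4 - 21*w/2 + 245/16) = 2*(4*w^2 - 8*w + 3)/(8*w^2 + 14*w - 49)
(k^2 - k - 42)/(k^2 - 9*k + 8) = (k^2 - k - 42)/(k^2 - 9*k + 8)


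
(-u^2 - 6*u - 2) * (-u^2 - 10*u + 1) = u^4 + 16*u^3 + 61*u^2 + 14*u - 2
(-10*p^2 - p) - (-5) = -10*p^2 - p + 5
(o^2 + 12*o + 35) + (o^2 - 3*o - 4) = 2*o^2 + 9*o + 31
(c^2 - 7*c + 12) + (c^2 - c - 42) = 2*c^2 - 8*c - 30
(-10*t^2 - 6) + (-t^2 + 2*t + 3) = -11*t^2 + 2*t - 3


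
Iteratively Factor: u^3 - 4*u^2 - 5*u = (u + 1)*(u^2 - 5*u) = u*(u + 1)*(u - 5)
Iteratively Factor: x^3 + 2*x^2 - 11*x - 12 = (x - 3)*(x^2 + 5*x + 4) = (x - 3)*(x + 4)*(x + 1)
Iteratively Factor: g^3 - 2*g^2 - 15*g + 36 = (g + 4)*(g^2 - 6*g + 9) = (g - 3)*(g + 4)*(g - 3)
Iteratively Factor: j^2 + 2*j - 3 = (j - 1)*(j + 3)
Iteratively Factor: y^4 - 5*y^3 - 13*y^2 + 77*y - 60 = (y + 4)*(y^3 - 9*y^2 + 23*y - 15) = (y - 3)*(y + 4)*(y^2 - 6*y + 5) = (y - 5)*(y - 3)*(y + 4)*(y - 1)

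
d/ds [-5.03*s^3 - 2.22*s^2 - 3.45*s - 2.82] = -15.09*s^2 - 4.44*s - 3.45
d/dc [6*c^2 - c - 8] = 12*c - 1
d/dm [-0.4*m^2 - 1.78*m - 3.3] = -0.8*m - 1.78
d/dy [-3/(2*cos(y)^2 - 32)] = -3*sin(y)*cos(y)/(cos(y)^2 - 16)^2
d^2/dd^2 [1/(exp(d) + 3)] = (exp(d) - 3)*exp(d)/(exp(d) + 3)^3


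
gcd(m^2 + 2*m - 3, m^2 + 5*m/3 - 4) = m + 3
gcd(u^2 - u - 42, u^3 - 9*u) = 1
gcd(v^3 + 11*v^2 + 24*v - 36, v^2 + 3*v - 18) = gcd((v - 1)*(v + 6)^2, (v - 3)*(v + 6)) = v + 6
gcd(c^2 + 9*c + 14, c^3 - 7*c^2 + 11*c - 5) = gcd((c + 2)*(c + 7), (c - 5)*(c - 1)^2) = 1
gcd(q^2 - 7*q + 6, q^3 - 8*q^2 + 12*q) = q - 6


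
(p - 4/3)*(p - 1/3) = p^2 - 5*p/3 + 4/9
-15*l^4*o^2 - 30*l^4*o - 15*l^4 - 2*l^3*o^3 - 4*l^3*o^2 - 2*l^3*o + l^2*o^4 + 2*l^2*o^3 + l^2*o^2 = (-5*l + o)*(3*l + o)*(l*o + l)^2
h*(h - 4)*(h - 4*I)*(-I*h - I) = -I*h^4 - 4*h^3 + 3*I*h^3 + 12*h^2 + 4*I*h^2 + 16*h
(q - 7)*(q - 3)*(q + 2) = q^3 - 8*q^2 + q + 42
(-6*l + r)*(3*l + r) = -18*l^2 - 3*l*r + r^2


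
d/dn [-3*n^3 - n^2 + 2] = n*(-9*n - 2)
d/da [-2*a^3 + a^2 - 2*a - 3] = -6*a^2 + 2*a - 2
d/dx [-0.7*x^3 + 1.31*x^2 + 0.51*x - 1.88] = -2.1*x^2 + 2.62*x + 0.51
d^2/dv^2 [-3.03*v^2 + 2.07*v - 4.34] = -6.06000000000000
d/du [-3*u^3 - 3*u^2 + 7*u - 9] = -9*u^2 - 6*u + 7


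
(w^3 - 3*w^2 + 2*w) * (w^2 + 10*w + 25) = w^5 + 7*w^4 - 3*w^3 - 55*w^2 + 50*w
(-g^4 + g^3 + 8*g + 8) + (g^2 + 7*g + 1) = -g^4 + g^3 + g^2 + 15*g + 9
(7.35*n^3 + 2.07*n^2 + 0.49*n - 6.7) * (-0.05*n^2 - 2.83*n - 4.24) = -0.3675*n^5 - 20.904*n^4 - 37.0466*n^3 - 9.8285*n^2 + 16.8834*n + 28.408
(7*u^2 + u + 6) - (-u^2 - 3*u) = 8*u^2 + 4*u + 6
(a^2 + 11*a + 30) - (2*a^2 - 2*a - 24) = -a^2 + 13*a + 54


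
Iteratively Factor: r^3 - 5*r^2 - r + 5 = (r + 1)*(r^2 - 6*r + 5) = (r - 1)*(r + 1)*(r - 5)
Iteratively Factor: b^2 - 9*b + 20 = (b - 4)*(b - 5)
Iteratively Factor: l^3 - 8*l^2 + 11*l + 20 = (l + 1)*(l^2 - 9*l + 20) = (l - 4)*(l + 1)*(l - 5)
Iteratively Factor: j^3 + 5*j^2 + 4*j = (j + 4)*(j^2 + j) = (j + 1)*(j + 4)*(j)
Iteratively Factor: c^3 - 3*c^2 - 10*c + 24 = (c - 2)*(c^2 - c - 12) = (c - 2)*(c + 3)*(c - 4)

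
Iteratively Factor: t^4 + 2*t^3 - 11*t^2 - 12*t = (t - 3)*(t^3 + 5*t^2 + 4*t) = (t - 3)*(t + 1)*(t^2 + 4*t) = t*(t - 3)*(t + 1)*(t + 4)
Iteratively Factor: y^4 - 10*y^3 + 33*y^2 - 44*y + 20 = (y - 2)*(y^3 - 8*y^2 + 17*y - 10) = (y - 2)*(y - 1)*(y^2 - 7*y + 10) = (y - 5)*(y - 2)*(y - 1)*(y - 2)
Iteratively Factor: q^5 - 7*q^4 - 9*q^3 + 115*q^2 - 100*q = (q)*(q^4 - 7*q^3 - 9*q^2 + 115*q - 100) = q*(q - 5)*(q^3 - 2*q^2 - 19*q + 20) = q*(q - 5)*(q - 1)*(q^2 - q - 20) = q*(q - 5)*(q - 1)*(q + 4)*(q - 5)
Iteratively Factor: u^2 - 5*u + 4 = (u - 1)*(u - 4)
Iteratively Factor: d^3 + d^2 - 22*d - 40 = (d + 4)*(d^2 - 3*d - 10) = (d - 5)*(d + 4)*(d + 2)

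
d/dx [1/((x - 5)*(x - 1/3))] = 6*(8 - 3*x)/(9*x^4 - 96*x^3 + 286*x^2 - 160*x + 25)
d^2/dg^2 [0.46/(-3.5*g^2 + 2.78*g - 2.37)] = (11.27*g^2 - 8.9516*g - 0.46*(7.0*g - 2.78)*(14.0*g - 5.56) + 7.6314)/(3.5*g^2 - 2.78*g + 2.37)^3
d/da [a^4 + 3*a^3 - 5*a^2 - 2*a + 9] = 4*a^3 + 9*a^2 - 10*a - 2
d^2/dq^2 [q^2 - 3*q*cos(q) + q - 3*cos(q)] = 3*q*cos(q) + 6*sin(q) + 3*cos(q) + 2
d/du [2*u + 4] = 2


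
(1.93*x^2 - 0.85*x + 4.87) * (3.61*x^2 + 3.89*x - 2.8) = 6.9673*x^4 + 4.4392*x^3 + 8.8702*x^2 + 21.3243*x - 13.636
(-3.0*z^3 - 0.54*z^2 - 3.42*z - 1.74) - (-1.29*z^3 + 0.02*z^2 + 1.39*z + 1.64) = -1.71*z^3 - 0.56*z^2 - 4.81*z - 3.38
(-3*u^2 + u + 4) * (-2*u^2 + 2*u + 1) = 6*u^4 - 8*u^3 - 9*u^2 + 9*u + 4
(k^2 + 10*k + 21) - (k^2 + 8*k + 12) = 2*k + 9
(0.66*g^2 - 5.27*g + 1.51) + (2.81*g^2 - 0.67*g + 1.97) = 3.47*g^2 - 5.94*g + 3.48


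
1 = 1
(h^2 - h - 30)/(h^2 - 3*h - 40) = (h - 6)/(h - 8)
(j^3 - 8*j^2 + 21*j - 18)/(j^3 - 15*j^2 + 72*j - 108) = (j^2 - 5*j + 6)/(j^2 - 12*j + 36)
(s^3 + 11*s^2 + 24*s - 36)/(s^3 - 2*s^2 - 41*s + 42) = (s + 6)/(s - 7)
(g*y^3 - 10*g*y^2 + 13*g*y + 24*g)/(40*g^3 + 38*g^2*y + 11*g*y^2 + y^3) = g*(y^3 - 10*y^2 + 13*y + 24)/(40*g^3 + 38*g^2*y + 11*g*y^2 + y^3)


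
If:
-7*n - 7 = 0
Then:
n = -1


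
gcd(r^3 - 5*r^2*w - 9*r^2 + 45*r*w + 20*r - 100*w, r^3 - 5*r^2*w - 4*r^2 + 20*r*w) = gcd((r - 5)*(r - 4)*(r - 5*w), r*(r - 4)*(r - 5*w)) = r^2 - 5*r*w - 4*r + 20*w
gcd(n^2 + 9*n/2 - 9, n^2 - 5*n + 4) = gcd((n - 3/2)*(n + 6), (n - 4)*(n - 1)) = 1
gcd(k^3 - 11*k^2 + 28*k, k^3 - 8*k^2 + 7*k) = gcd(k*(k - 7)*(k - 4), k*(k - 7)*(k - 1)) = k^2 - 7*k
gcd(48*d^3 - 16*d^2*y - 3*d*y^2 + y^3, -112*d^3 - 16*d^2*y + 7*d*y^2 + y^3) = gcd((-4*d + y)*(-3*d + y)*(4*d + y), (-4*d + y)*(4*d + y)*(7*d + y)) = -16*d^2 + y^2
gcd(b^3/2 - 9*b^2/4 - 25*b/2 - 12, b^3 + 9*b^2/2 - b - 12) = b + 2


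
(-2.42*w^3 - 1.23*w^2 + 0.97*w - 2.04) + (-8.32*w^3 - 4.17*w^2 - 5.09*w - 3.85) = -10.74*w^3 - 5.4*w^2 - 4.12*w - 5.89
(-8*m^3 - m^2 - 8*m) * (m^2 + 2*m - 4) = -8*m^5 - 17*m^4 + 22*m^3 - 12*m^2 + 32*m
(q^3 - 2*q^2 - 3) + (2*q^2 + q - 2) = q^3 + q - 5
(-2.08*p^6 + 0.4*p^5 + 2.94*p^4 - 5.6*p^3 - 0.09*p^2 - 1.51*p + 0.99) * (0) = 0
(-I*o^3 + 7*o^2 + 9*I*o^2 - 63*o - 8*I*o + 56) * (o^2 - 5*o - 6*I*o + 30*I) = -I*o^5 + o^4 + 14*I*o^4 - 14*o^3 - 95*I*o^3 + 53*o^2 + 628*I*o^2 - 40*o - 2226*I*o + 1680*I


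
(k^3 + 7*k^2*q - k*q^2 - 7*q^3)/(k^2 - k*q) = k + 8*q + 7*q^2/k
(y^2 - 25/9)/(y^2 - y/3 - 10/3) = (y - 5/3)/(y - 2)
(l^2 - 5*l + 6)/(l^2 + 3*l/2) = 2*(l^2 - 5*l + 6)/(l*(2*l + 3))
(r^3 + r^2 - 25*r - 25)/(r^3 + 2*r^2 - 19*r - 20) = (r - 5)/(r - 4)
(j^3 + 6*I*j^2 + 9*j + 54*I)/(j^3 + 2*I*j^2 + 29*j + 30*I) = (j^2 + 9)/(j^2 - 4*I*j + 5)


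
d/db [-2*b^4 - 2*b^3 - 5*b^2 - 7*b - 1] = -8*b^3 - 6*b^2 - 10*b - 7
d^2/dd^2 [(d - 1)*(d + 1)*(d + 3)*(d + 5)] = 12*d^2 + 48*d + 28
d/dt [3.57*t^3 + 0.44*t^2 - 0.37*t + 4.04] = 10.71*t^2 + 0.88*t - 0.37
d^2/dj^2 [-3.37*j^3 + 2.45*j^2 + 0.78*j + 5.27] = 4.9 - 20.22*j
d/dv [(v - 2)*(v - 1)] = 2*v - 3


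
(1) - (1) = 0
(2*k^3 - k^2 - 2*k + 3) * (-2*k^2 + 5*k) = -4*k^5 + 12*k^4 - k^3 - 16*k^2 + 15*k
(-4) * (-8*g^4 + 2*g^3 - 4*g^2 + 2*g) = 32*g^4 - 8*g^3 + 16*g^2 - 8*g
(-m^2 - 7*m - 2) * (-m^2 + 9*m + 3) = m^4 - 2*m^3 - 64*m^2 - 39*m - 6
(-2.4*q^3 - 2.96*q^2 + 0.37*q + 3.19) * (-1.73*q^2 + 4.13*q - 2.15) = 4.152*q^5 - 4.7912*q^4 - 7.7049*q^3 + 2.3734*q^2 + 12.3792*q - 6.8585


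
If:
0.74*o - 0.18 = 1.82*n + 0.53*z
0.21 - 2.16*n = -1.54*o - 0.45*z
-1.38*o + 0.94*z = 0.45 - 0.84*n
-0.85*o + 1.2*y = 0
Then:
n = -0.31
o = -0.55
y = -0.39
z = -0.06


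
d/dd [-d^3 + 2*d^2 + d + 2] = -3*d^2 + 4*d + 1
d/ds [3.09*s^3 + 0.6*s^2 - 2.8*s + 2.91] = 9.27*s^2 + 1.2*s - 2.8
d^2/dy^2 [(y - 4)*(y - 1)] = 2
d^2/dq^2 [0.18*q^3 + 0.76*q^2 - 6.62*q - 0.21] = 1.08*q + 1.52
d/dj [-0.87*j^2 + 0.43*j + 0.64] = 0.43 - 1.74*j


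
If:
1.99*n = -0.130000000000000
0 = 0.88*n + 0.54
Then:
No Solution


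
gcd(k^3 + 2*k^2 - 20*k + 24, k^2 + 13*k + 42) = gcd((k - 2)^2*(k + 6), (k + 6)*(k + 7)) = k + 6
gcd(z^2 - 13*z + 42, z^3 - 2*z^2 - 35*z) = z - 7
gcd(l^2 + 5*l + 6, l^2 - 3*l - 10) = l + 2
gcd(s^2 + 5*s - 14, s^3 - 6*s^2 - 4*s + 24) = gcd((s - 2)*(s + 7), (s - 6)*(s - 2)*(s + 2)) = s - 2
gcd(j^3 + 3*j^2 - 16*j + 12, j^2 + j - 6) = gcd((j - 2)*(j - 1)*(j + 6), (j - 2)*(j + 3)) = j - 2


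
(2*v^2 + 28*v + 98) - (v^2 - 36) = v^2 + 28*v + 134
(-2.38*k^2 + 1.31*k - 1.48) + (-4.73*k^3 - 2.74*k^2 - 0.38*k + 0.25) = -4.73*k^3 - 5.12*k^2 + 0.93*k - 1.23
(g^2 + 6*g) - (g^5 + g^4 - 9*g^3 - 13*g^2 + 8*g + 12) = -g^5 - g^4 + 9*g^3 + 14*g^2 - 2*g - 12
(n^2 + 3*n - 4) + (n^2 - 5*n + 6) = 2*n^2 - 2*n + 2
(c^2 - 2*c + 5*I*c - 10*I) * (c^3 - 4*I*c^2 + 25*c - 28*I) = c^5 - 2*c^4 + I*c^4 + 45*c^3 - 2*I*c^3 - 90*c^2 + 97*I*c^2 + 140*c - 194*I*c - 280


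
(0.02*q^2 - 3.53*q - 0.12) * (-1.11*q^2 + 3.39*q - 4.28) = -0.0222*q^4 + 3.9861*q^3 - 11.9191*q^2 + 14.7016*q + 0.5136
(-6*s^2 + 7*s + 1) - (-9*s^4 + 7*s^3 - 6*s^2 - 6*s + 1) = 9*s^4 - 7*s^3 + 13*s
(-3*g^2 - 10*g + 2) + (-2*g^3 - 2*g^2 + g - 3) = -2*g^3 - 5*g^2 - 9*g - 1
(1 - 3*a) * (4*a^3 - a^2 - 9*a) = -12*a^4 + 7*a^3 + 26*a^2 - 9*a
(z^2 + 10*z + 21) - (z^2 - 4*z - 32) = 14*z + 53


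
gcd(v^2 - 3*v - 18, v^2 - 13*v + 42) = v - 6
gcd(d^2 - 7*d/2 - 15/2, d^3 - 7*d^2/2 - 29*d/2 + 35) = d - 5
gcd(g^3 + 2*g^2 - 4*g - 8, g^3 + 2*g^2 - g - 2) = g + 2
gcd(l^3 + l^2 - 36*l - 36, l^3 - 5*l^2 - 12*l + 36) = l - 6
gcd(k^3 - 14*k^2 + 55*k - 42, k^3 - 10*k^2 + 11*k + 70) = k - 7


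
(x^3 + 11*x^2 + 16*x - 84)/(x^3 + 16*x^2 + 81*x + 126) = (x - 2)/(x + 3)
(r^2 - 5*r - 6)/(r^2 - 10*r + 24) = (r + 1)/(r - 4)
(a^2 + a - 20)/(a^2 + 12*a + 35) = (a - 4)/(a + 7)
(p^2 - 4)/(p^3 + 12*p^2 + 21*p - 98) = (p + 2)/(p^2 + 14*p + 49)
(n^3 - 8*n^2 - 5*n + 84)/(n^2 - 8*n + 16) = (n^2 - 4*n - 21)/(n - 4)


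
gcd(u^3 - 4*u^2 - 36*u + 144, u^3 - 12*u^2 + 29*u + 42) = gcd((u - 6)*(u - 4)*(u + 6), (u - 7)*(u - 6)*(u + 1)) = u - 6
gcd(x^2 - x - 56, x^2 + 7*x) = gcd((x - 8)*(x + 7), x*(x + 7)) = x + 7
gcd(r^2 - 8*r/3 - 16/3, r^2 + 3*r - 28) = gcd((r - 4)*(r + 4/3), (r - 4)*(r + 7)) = r - 4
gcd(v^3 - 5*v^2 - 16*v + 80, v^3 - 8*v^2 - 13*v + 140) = v^2 - v - 20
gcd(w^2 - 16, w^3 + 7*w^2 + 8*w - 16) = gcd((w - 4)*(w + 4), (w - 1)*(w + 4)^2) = w + 4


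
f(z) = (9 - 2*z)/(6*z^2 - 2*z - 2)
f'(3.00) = -0.09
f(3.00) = 0.07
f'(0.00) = 5.50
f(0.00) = -4.50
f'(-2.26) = 0.30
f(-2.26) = 0.41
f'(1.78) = -0.73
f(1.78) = 0.40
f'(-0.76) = 12.45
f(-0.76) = 3.52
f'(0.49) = -11.83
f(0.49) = -5.21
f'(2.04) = -0.42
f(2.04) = 0.26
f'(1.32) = -2.95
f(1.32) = 1.09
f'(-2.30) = 0.28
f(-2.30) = 0.40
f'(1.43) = -1.97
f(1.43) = 0.83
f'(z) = (2 - 12*z)*(9 - 2*z)/(6*z^2 - 2*z - 2)^2 - 2/(6*z^2 - 2*z - 2)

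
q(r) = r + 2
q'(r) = 1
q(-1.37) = 0.63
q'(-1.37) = 1.00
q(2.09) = 4.09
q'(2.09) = 1.00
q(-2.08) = -0.08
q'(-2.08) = 1.00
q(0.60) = 2.60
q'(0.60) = 1.00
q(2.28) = 4.28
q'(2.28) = 1.00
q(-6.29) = -4.29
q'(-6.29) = 1.00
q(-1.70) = 0.30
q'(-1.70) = 1.00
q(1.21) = 3.21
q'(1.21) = 1.00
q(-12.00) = -10.00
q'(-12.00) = 1.00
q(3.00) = 5.00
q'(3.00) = 1.00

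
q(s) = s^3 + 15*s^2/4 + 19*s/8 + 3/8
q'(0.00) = 2.38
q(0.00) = 0.38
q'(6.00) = 155.38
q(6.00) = 365.62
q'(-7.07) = 99.30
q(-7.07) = -182.37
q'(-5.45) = 50.61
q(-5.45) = -63.06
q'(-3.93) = 19.23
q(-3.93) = -11.74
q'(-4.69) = 33.19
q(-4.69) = -31.44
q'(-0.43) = -0.30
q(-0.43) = -0.03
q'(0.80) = 10.30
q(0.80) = 5.19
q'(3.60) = 68.26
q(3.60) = 104.18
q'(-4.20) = 23.80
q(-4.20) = -17.54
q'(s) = 3*s^2 + 15*s/2 + 19/8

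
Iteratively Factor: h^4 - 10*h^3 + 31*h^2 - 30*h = (h - 2)*(h^3 - 8*h^2 + 15*h) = (h - 5)*(h - 2)*(h^2 - 3*h) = (h - 5)*(h - 3)*(h - 2)*(h)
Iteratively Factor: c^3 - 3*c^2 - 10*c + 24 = (c - 4)*(c^2 + c - 6) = (c - 4)*(c - 2)*(c + 3)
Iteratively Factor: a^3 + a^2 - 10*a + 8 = (a - 2)*(a^2 + 3*a - 4) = (a - 2)*(a + 4)*(a - 1)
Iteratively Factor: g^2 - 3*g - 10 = (g + 2)*(g - 5)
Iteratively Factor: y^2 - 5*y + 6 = (y - 2)*(y - 3)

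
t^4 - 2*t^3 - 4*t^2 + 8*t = t*(t - 2)^2*(t + 2)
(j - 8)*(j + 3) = j^2 - 5*j - 24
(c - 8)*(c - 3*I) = c^2 - 8*c - 3*I*c + 24*I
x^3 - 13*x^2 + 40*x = x*(x - 8)*(x - 5)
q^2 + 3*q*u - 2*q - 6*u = (q - 2)*(q + 3*u)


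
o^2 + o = o*(o + 1)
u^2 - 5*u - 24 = (u - 8)*(u + 3)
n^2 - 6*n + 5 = (n - 5)*(n - 1)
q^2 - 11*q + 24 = (q - 8)*(q - 3)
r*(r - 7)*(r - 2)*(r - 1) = r^4 - 10*r^3 + 23*r^2 - 14*r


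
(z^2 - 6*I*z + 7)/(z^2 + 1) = (z - 7*I)/(z - I)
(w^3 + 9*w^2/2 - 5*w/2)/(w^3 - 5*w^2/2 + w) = (w + 5)/(w - 2)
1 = 1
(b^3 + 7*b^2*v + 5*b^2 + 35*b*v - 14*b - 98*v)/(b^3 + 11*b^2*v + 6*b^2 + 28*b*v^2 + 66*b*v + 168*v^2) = (b^2 + 5*b - 14)/(b^2 + 4*b*v + 6*b + 24*v)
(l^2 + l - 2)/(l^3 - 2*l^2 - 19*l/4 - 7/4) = 4*(-l^2 - l + 2)/(-4*l^3 + 8*l^2 + 19*l + 7)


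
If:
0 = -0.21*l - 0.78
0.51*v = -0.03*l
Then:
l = -3.71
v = 0.22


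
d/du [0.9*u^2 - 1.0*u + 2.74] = 1.8*u - 1.0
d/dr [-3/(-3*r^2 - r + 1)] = 3*(-6*r - 1)/(3*r^2 + r - 1)^2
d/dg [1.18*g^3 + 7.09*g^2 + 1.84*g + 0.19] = 3.54*g^2 + 14.18*g + 1.84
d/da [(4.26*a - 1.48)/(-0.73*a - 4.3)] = (-14.160832*a - 83.41312)/(0.73*a + 4.3)^3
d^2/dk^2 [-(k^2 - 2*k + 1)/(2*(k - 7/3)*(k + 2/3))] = 9*(27*k^3 - 621*k^2 + 1161*k - 967)/(729*k^6 - 3645*k^5 + 2673*k^4 + 7965*k^3 - 4158*k^2 - 8820*k - 2744)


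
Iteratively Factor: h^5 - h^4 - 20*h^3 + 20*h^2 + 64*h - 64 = (h + 4)*(h^4 - 5*h^3 + 20*h - 16) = (h - 1)*(h + 4)*(h^3 - 4*h^2 - 4*h + 16) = (h - 4)*(h - 1)*(h + 4)*(h^2 - 4) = (h - 4)*(h - 2)*(h - 1)*(h + 4)*(h + 2)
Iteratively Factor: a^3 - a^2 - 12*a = (a + 3)*(a^2 - 4*a) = (a - 4)*(a + 3)*(a)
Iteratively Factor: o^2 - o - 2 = (o + 1)*(o - 2)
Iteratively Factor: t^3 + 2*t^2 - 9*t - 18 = (t + 2)*(t^2 - 9) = (t - 3)*(t + 2)*(t + 3)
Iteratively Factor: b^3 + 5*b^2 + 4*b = (b + 4)*(b^2 + b) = (b + 1)*(b + 4)*(b)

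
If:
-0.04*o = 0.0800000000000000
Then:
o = -2.00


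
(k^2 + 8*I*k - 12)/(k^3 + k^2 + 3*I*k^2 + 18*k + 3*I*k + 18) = (k + 2*I)/(k^2 + k*(1 - 3*I) - 3*I)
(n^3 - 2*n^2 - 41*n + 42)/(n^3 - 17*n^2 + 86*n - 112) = (n^2 + 5*n - 6)/(n^2 - 10*n + 16)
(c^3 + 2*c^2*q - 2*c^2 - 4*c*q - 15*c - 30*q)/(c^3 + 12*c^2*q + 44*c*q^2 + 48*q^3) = (c^2 - 2*c - 15)/(c^2 + 10*c*q + 24*q^2)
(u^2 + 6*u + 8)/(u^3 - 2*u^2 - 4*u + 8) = (u + 4)/(u^2 - 4*u + 4)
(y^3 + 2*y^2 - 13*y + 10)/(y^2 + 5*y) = y - 3 + 2/y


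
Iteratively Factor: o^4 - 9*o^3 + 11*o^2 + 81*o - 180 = (o + 3)*(o^3 - 12*o^2 + 47*o - 60) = (o - 5)*(o + 3)*(o^2 - 7*o + 12) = (o - 5)*(o - 3)*(o + 3)*(o - 4)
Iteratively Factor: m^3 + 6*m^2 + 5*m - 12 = (m + 4)*(m^2 + 2*m - 3) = (m - 1)*(m + 4)*(m + 3)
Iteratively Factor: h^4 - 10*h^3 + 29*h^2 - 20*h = (h - 4)*(h^3 - 6*h^2 + 5*h) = (h - 5)*(h - 4)*(h^2 - h) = h*(h - 5)*(h - 4)*(h - 1)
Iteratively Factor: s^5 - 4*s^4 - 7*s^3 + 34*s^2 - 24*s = (s - 2)*(s^4 - 2*s^3 - 11*s^2 + 12*s) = (s - 2)*(s - 1)*(s^3 - s^2 - 12*s) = (s - 2)*(s - 1)*(s + 3)*(s^2 - 4*s) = s*(s - 2)*(s - 1)*(s + 3)*(s - 4)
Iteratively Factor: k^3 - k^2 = (k - 1)*(k^2) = k*(k - 1)*(k)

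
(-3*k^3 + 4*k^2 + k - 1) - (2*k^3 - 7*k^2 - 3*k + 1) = -5*k^3 + 11*k^2 + 4*k - 2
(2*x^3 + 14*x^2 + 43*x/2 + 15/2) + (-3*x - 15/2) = 2*x^3 + 14*x^2 + 37*x/2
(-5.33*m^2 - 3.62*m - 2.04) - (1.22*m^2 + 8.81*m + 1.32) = -6.55*m^2 - 12.43*m - 3.36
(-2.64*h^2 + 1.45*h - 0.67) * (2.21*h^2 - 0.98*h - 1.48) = -5.8344*h^4 + 5.7917*h^3 + 1.0055*h^2 - 1.4894*h + 0.9916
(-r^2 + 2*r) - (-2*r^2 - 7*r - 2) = r^2 + 9*r + 2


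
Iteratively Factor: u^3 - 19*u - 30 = (u - 5)*(u^2 + 5*u + 6) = (u - 5)*(u + 2)*(u + 3)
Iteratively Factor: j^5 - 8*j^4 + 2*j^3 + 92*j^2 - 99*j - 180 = (j + 1)*(j^4 - 9*j^3 + 11*j^2 + 81*j - 180) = (j - 5)*(j + 1)*(j^3 - 4*j^2 - 9*j + 36) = (j - 5)*(j - 3)*(j + 1)*(j^2 - j - 12) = (j - 5)*(j - 4)*(j - 3)*(j + 1)*(j + 3)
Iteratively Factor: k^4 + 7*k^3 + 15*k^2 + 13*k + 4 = (k + 4)*(k^3 + 3*k^2 + 3*k + 1) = (k + 1)*(k + 4)*(k^2 + 2*k + 1) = (k + 1)^2*(k + 4)*(k + 1)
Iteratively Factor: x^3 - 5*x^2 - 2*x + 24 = (x + 2)*(x^2 - 7*x + 12) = (x - 4)*(x + 2)*(x - 3)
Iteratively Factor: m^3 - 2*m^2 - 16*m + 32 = (m - 2)*(m^2 - 16) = (m - 4)*(m - 2)*(m + 4)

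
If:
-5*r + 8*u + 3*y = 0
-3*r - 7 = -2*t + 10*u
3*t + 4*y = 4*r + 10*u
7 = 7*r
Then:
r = 1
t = 350/17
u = 53/17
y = -113/17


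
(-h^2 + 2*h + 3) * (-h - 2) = h^3 - 7*h - 6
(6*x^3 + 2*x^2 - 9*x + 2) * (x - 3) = 6*x^4 - 16*x^3 - 15*x^2 + 29*x - 6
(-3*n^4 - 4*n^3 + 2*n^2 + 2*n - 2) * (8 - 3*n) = 9*n^5 - 12*n^4 - 38*n^3 + 10*n^2 + 22*n - 16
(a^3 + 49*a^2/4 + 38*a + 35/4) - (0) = a^3 + 49*a^2/4 + 38*a + 35/4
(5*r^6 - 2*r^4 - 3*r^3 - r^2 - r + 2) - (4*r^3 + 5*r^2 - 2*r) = 5*r^6 - 2*r^4 - 7*r^3 - 6*r^2 + r + 2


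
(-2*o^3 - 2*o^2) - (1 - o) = -2*o^3 - 2*o^2 + o - 1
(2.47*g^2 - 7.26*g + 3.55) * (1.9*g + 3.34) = 4.693*g^3 - 5.5442*g^2 - 17.5034*g + 11.857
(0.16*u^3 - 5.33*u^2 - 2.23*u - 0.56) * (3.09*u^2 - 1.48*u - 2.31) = 0.4944*u^5 - 16.7065*u^4 + 0.6281*u^3 + 13.8823*u^2 + 5.9801*u + 1.2936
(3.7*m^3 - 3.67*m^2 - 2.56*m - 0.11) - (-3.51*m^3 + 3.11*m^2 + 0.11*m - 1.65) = 7.21*m^3 - 6.78*m^2 - 2.67*m + 1.54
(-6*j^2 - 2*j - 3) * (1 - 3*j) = 18*j^3 + 7*j - 3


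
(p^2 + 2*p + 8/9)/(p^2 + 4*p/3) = (p + 2/3)/p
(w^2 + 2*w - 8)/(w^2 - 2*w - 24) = (w - 2)/(w - 6)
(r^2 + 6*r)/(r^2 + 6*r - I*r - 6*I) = r/(r - I)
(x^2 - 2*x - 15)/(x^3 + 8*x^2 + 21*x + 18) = (x - 5)/(x^2 + 5*x + 6)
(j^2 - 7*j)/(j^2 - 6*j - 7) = j/(j + 1)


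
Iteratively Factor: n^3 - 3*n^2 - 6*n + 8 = (n - 4)*(n^2 + n - 2) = (n - 4)*(n - 1)*(n + 2)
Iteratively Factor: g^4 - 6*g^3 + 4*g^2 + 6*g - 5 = (g - 1)*(g^3 - 5*g^2 - g + 5) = (g - 5)*(g - 1)*(g^2 - 1) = (g - 5)*(g - 1)*(g + 1)*(g - 1)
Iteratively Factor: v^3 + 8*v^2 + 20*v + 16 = (v + 2)*(v^2 + 6*v + 8) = (v + 2)^2*(v + 4)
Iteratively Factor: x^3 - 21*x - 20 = (x + 4)*(x^2 - 4*x - 5) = (x + 1)*(x + 4)*(x - 5)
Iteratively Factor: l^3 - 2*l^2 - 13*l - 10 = (l + 2)*(l^2 - 4*l - 5) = (l - 5)*(l + 2)*(l + 1)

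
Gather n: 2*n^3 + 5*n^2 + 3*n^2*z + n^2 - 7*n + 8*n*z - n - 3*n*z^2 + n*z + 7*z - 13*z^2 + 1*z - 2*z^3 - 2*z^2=2*n^3 + n^2*(3*z + 6) + n*(-3*z^2 + 9*z - 8) - 2*z^3 - 15*z^2 + 8*z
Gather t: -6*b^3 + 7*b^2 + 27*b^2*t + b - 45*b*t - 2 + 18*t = -6*b^3 + 7*b^2 + b + t*(27*b^2 - 45*b + 18) - 2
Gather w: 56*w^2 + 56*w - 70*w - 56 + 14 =56*w^2 - 14*w - 42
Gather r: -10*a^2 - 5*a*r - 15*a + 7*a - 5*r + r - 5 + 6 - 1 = -10*a^2 - 8*a + r*(-5*a - 4)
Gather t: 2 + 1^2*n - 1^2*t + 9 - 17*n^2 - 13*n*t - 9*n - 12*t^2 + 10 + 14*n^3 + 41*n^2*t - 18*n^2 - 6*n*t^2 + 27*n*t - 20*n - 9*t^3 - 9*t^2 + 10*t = 14*n^3 - 35*n^2 - 28*n - 9*t^3 + t^2*(-6*n - 21) + t*(41*n^2 + 14*n + 9) + 21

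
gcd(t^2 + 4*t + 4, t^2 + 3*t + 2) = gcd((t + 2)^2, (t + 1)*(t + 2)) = t + 2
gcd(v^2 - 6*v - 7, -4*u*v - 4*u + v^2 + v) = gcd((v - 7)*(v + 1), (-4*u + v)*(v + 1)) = v + 1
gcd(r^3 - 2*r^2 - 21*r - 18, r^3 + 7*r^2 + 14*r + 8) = r + 1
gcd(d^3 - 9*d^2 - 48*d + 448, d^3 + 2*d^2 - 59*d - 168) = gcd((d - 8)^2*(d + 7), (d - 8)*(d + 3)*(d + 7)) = d^2 - d - 56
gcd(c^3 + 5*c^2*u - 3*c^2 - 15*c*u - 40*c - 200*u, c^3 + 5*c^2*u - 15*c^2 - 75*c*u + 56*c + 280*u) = c^2 + 5*c*u - 8*c - 40*u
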